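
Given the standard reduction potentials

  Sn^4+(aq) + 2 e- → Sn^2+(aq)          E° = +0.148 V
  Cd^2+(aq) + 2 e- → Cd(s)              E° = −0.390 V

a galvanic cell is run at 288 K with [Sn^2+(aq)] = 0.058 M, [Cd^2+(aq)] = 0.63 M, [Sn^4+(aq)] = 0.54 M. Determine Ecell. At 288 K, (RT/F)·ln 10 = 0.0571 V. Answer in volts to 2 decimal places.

+0.57 V

The Sn⁴⁺/Sn²⁺ couple has the more positive E°, so it is the cathode; Cd²⁺/Cd is the anode.
The standard potential is +0.148 − (−0.390) = +0.538 V and the balanced reaction transfers n = 2 electrons.
For the overall reaction Sn^4+(aq) + Cd(s) → Sn^2+(aq) + Cd^2+(aq), Q = ([Sn^2+(aq)]·[Cd^2+(aq)]) / [Sn^4+(aq)] = 0.0677, giving log Q = −1.170.
E = E° − (0.0571/n)·log Q = +0.538 − (0.0571/2)(−1.170) = +0.57 V.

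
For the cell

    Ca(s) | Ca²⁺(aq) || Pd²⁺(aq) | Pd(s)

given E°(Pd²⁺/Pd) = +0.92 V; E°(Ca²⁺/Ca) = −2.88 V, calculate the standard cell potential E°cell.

By convention the left-hand electrode in cell notation is the anode (oxidation) and the right-hand electrode is the cathode (reduction).
E°cell = E°(right) − E°(left) = +0.92 − (−2.88) = +3.80 V.

+3.80 V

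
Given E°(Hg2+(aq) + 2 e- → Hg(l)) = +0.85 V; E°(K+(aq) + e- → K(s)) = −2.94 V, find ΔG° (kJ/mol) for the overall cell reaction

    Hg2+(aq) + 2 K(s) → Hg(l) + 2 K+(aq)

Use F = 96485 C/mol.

In the reaction as written Hg2+(aq) is reduced, so the Hg²⁺/Hg couple is the cathode and K⁺/K is the anode.
E°cell = +0.85 − (−2.94) = +3.79 V; balancing electrons gives n = 2.
ΔG° = −nFE°cell = −(2)(96485)(+3.79) J/mol = −731 kJ/mol.

−731 kJ/mol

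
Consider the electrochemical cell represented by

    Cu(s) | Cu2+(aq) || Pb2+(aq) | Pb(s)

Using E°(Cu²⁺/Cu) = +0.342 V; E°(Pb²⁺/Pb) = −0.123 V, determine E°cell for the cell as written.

By convention the left-hand electrode in cell notation is the anode (oxidation) and the right-hand electrode is the cathode (reduction).
E°cell = E°(right) − E°(left) = −0.123 − (+0.342) = −0.465 V.
The negative sign shows that, as written, the cell would require an external voltage to drive the reaction.

−0.465 V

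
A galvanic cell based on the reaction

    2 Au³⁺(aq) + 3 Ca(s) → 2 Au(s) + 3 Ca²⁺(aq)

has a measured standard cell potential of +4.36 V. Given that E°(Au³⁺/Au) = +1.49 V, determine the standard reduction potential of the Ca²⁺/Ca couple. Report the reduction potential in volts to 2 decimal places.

In the reaction as written the Au³⁺/Au couple is reduced (cathode) and Ca²⁺/Ca is oxidized (anode), so E°cell = E°(Au³⁺/Au) − E°(Ca²⁺/Ca).
E°(Ca²⁺/Ca) = E°(cathode) − E°cell = +1.49 − (+4.36) = −2.87 V.

−2.87 V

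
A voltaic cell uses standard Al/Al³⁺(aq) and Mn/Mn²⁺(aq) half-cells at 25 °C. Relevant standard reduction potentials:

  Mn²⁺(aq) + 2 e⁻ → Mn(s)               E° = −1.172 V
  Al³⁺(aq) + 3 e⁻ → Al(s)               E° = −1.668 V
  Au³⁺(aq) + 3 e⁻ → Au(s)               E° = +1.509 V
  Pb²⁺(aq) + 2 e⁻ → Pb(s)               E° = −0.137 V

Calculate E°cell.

Of the two couples in this cell, the one with the more positive reduction potential is reduced at the cathode: here that is Mn²⁺/Mn (−1.172 V); Al³⁺/Al (−1.668 V) is the anode.
E°cell = E°(cathode) − E°(anode) = −1.172 − (−1.668) = +0.496 V.

+0.496 V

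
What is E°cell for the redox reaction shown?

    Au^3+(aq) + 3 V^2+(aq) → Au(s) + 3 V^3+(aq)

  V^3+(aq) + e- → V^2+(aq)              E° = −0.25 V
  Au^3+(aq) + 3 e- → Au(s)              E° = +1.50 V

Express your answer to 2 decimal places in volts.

+1.75 V

In the reaction as written, Au^3+(aq) is reduced (cathode) and V^3+(aq) is produced by oxidation at the anode.
E°cell = E°(cathode) − E°(anode) = +1.50 − (−0.25) = +1.75 V.
The positive value indicates the reaction is spontaneous as written.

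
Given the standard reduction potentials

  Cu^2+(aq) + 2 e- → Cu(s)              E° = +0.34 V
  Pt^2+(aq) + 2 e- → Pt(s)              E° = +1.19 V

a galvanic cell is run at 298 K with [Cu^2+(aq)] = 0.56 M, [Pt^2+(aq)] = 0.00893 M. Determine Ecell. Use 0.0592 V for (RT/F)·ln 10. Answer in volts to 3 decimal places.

Pt²⁺/Pt is reduced (cathode, E° = +1.19 V) and Cu²⁺/Cu is oxidized (anode).
The standard potential is +1.19 − (+0.34) = +0.85 V and the balanced reaction transfers n = 2 electrons.
For the overall reaction Pt^2+(aq) + Cu(s) → Pt(s) + Cu^2+(aq), Q = [Cu^2+(aq)] / [Pt^2+(aq)] = 62.7, giving log Q = 1.797.
Applying E = E° − (RT ln10/nF)·log Q gives +0.85 − (0.0592/2)(1.797) = +0.797 V.

+0.797 V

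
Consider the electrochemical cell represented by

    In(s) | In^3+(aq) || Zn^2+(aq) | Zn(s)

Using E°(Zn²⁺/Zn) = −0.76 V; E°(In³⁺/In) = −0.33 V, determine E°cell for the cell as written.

−0.43 V

By convention the left-hand electrode in cell notation is the anode (oxidation) and the right-hand electrode is the cathode (reduction).
E°cell = E°(right) − E°(left) = −0.76 − (−0.33) = −0.43 V.
The negative sign shows that, as written, the cell would require an external voltage to drive the reaction.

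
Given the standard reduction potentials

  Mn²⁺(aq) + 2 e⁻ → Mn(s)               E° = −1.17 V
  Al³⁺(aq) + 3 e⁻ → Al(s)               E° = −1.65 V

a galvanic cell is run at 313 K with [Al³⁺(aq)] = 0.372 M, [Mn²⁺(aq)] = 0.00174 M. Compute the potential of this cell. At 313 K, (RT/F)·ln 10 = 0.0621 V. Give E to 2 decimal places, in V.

+0.40 V

Since E°(Mn²⁺/Mn) > E°(Al³⁺/Al), Mn²⁺/Mn serves as the cathode.
E°cell = −1.17 − (−1.65) = +0.48 V, with n = 6 electrons transferred.
The balanced reaction is 3 Mn²⁺(aq) + 2 Al(s) → 3 Mn(s) + 2 Al³⁺(aq), so Q = [Al³⁺(aq)]^2 / [Mn²⁺(aq)]^3 = 2.63×10^7 and log Q = 7.419.
Applying E = E° − (RT ln10/nF)·log Q gives +0.48 − (0.0621/6)(7.419) = +0.40 V.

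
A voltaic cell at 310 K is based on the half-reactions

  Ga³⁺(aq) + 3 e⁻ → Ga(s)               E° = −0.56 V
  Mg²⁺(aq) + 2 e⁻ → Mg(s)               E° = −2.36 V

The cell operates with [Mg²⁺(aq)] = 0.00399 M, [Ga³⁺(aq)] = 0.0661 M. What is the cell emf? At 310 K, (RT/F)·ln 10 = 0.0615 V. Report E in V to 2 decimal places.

+1.85 V

The Ga³⁺/Ga couple has the more positive E°, so it is the cathode; Mg²⁺/Mg is the anode.
The standard potential is −0.56 − (−2.36) = +1.80 V and the balanced reaction transfers n = 6 electrons.
For the overall reaction 2 Ga³⁺(aq) + 3 Mg(s) → 2 Ga(s) + 3 Mg²⁺(aq), Q = [Mg²⁺(aq)]^3 / [Ga³⁺(aq)]^2 = 1.45×10^−5, giving log Q = −4.837.
By the Nernst equation, E = +1.80 − (0.0615/6)·(−4.837) = +1.85 V.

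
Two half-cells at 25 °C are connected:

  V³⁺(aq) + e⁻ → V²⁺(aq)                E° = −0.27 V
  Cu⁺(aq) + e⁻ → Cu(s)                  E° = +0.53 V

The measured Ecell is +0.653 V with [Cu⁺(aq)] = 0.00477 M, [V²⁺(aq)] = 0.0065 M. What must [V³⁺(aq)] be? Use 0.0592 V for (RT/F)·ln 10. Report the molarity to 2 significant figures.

0.0094 M

With Cu⁺/Cu at the cathode and V³⁺/V²⁺ at the anode, E°cell = +0.53 − (−0.27) = +0.80 V (n = 1).
Since E = E° − (0.0592/n)·log Q, log Q = n(E° − E)/0.0592 = 2.483.
Balancing electrons gives Cu⁺(aq) + V²⁺(aq) → Cu(s) + V³⁺(aq); thus Q = [V³⁺(aq)] / ([Cu⁺(aq)]·[V²⁺(aq)]).
Solving for the unknown gives log [V³⁺(aq)] = −2.026, so [V³⁺(aq)] ≈ 0.0094 M.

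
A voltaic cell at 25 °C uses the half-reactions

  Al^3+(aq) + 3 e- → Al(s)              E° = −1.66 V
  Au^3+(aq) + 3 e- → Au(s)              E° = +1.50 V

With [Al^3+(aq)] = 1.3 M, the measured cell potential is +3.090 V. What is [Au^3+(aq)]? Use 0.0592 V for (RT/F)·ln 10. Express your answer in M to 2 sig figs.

With Au³⁺/Au at the cathode and Al³⁺/Al at the anode, E°cell = +1.50 − (−1.66) = +3.16 V (n = 3).
Since E = E° − (0.0592/n)·log Q, log Q = n(E° − E)/0.0592 = 3.547.
Balancing electrons gives Au^3+(aq) + Al(s) → Au(s) + Al^3+(aq); thus Q = [Al^3+(aq)] / [Au^3+(aq)].
Substituting the known concentrations and solving, log [Au^3+(aq)] = −3.433 and [Au^3+(aq)] = 0.00037 M.

0.00037 M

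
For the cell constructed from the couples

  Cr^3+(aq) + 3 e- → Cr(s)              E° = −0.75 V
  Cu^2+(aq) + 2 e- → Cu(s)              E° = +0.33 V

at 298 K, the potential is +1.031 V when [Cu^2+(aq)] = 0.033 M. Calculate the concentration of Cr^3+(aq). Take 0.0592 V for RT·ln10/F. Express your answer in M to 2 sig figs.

1.8 M

With Cu²⁺/Cu at the cathode and Cr³⁺/Cr at the anode, E°cell = +0.33 − (−0.75) = +1.08 V (n = 6).
Rearranging E = E° − (0.0592/n)·log Q gives log Q = 6(+1.08 − (+1.031))/0.0592 = 4.966.
Balancing electrons gives 3 Cu^2+(aq) + 2 Cr(s) → 3 Cu(s) + 2 Cr^3+(aq); thus Q = [Cr^3+(aq)]^2 / [Cu^2+(aq)]^3.
Isolating [Cr^3+(aq)] in Q = 10^{4.966} yields log [Cr^3+(aq)] = 0.261, i.e. 1.8 M.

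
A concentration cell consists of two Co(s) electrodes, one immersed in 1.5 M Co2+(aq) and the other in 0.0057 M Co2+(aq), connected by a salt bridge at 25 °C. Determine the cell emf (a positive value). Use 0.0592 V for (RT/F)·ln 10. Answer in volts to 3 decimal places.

For a concentration cell E°cell = 0, since both electrodes use the same couple.
The compartment with the higher Co2+(aq) concentration (1.5 M) acts as the cathode; ions are reduced there and produced at the dilute (0.0057 M) anode.
With n = 2, Ecell = −(0.0592/2)·log([dilute]/[conc]) = −(0.0592/2)·log(0.0057/1.5) = +0.072 V.

0.072 V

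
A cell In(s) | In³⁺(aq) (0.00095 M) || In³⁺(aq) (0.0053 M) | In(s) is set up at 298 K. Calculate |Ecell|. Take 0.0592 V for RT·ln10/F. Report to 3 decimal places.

0.015 V

For a concentration cell E°cell = 0, since both electrodes use the same couple.
The compartment with the higher In³⁺(aq) concentration (0.0053 M) acts as the cathode; ions are reduced there and produced at the dilute (0.00095 M) anode.
With n = 3, Ecell = −(0.0592/3)·log([dilute]/[conc]) = −(0.0592/3)·log(0.00095/0.0053) = +0.015 V.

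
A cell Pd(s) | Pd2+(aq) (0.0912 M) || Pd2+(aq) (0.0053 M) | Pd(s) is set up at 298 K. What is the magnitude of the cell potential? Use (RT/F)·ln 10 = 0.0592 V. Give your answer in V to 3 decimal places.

0.037 V

For a concentration cell E°cell = 0, since both electrodes use the same couple.
The compartment with the higher Pd2+(aq) concentration (0.0912 M) acts as the cathode; ions are reduced there and produced at the dilute (0.0053 M) anode.
With n = 2, Ecell = −(0.0592/2)·log([dilute]/[conc]) = −(0.0592/2)·log(0.0053/0.0912) = +0.037 V.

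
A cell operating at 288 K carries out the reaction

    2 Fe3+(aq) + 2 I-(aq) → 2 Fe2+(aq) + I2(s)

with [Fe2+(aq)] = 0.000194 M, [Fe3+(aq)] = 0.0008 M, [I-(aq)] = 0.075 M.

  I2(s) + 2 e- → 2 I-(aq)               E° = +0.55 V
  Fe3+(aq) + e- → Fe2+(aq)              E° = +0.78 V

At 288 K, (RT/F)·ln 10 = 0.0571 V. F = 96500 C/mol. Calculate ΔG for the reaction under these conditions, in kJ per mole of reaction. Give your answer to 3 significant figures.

With Fe³⁺/Fe²⁺ reduced at the cathode, E°cell = +0.78 − (+0.55) = +0.23 V and n = 2.
Here Q = [Fe2+(aq)]^2 / ([Fe3+(aq)]^2·[I-(aq)]^2) = 10.5 (log Q = 1.019), giving E = +0.23 − (0.0571/2)·(1.019) = +0.2009 V.
Then ΔG = −nFE = −2 × 96500 × +0.2009 J/mol = −38.8 kJ/mol.

−38.8 kJ/mol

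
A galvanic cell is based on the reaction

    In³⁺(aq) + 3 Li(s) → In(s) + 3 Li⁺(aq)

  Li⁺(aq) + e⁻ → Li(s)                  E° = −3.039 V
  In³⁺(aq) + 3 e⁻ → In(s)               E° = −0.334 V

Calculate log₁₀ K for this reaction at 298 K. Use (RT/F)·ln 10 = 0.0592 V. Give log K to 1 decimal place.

log K = 137.1

The In³⁺/In couple is reduced (cathode); E°cell = −0.334 − (−3.039) = +2.705 V with n = 3.
At equilibrium E = 0, so log K = nE°cell / 0.0592 = (3)(+2.705) / 0.0592 = 137.1.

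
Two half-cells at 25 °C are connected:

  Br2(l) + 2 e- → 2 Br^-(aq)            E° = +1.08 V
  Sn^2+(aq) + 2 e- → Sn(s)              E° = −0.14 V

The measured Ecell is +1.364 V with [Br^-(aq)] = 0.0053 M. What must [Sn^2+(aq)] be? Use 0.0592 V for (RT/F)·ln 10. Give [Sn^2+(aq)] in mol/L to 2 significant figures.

0.49 M

With Br₂/Br⁻ at the cathode and Sn²⁺/Sn at the anode, E°cell = +1.08 − (−0.14) = +1.22 V (n = 2).
Since E = E° − (0.0592/n)·log Q, log Q = n(E° − E)/0.0592 = −4.865.
The balanced reaction is Br2(l) + Sn(s) → 2 Br^-(aq) + Sn^2+(aq), so Q = [Br^-(aq)]^2·[Sn^2+(aq)].
Solving for the unknown gives log [Sn^2+(aq)] = −0.314, so [Sn^2+(aq)] ≈ 0.49 M.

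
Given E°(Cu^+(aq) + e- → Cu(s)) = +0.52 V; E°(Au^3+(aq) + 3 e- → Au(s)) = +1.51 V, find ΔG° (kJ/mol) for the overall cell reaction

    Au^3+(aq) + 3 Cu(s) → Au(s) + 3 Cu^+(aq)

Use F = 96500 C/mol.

In the reaction as written Au^3+(aq) is reduced, so the Au³⁺/Au couple is the cathode and Cu⁺/Cu is the anode.
E°cell = +1.51 − (+0.52) = +0.99 V; balancing electrons gives n = 3.
ΔG° = −nFE°cell = −(3)(96500)(+0.99) J/mol = −287 kJ/mol.

−287 kJ/mol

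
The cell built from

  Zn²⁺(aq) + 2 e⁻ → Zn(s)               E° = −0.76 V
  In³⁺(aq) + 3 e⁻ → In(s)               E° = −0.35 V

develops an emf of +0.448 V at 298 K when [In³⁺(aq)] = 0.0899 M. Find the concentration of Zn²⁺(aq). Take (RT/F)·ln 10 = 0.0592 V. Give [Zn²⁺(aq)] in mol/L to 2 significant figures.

0.010 M

With In³⁺/In at the cathode and Zn²⁺/Zn at the anode, E°cell = −0.35 − (−0.76) = +0.41 V (n = 6).
Since E = E° − (0.0592/n)·log Q, log Q = n(E° − E)/0.0592 = −3.851.
The balanced reaction is 2 In³⁺(aq) + 3 Zn(s) → 2 In(s) + 3 Zn²⁺(aq), so Q = [Zn²⁺(aq)]^3 / [In³⁺(aq)]^2.
Solving for the unknown gives log [Zn²⁺(aq)] = −1.981, so [Zn²⁺(aq)] ≈ 0.010 M.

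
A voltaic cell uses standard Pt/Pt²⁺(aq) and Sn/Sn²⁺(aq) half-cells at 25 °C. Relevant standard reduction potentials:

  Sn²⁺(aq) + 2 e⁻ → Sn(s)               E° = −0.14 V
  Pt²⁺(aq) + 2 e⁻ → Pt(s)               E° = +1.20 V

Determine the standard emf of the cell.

Of the two couples in this cell, the one with the more positive reduction potential is reduced at the cathode: here that is Pt²⁺/Pt (+1.20 V); Sn²⁺/Sn (−0.14 V) is the anode.
E°cell = E°(cathode) − E°(anode) = +1.20 − (−0.14) = +1.34 V.

+1.34 V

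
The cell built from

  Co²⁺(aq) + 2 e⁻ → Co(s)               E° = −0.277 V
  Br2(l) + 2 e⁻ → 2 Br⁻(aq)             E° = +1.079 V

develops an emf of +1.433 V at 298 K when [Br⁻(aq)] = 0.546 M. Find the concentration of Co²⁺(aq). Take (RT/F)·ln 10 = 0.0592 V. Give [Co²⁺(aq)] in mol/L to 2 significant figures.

The Br₂/Br⁻ couple has the larger reduction potential, so it is the cathode: E°cell = +1.079 − (−0.277) = +1.356 V and n = 2.
From the Nernst equation, log Q = n(E° − E)/0.0592 = 2·(+1.356 − (+1.433))/0.0592 = −2.601.
For Br2(l) + Co(s) → 2 Br⁻(aq) + Co²⁺(aq), the reaction quotient is Q = [Br⁻(aq)]^2·[Co²⁺(aq)].
Solving for the unknown gives log [Co²⁺(aq)] = −2.075, so [Co²⁺(aq)] ≈ 0.0084 M.

0.0084 M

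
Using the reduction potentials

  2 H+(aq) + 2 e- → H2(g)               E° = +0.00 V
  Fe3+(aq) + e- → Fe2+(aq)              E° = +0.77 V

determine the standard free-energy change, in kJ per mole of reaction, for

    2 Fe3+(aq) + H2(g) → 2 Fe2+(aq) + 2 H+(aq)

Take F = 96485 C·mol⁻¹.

−149 kJ/mol

In the reaction as written Fe3+(aq) is reduced, so the Fe³⁺/Fe²⁺ couple is the cathode and 2H⁺/H₂ is the anode.
E°cell = +0.77 − (+0.00) = +0.77 V; balancing electrons gives n = 2.
ΔG° = −nFE°cell = −(2)(96485)(+0.77) J/mol = −149 kJ/mol.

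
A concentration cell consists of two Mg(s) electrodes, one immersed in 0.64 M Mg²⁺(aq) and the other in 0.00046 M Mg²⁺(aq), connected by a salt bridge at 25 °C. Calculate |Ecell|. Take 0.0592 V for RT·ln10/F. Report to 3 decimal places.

0.093 V

For a concentration cell E°cell = 0, since both electrodes use the same couple.
The compartment with the higher Mg²⁺(aq) concentration (0.64 M) acts as the cathode; ions are reduced there and produced at the dilute (0.00046 M) anode.
With n = 2, Ecell = −(0.0592/2)·log([dilute]/[conc]) = −(0.0592/2)·log(0.00046/0.64) = +0.093 V.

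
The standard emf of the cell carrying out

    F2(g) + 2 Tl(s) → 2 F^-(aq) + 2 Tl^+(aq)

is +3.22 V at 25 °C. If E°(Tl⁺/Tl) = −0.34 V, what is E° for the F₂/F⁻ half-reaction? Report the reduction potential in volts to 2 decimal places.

In the reaction as written the F₂/F⁻ couple is reduced (cathode) and Tl⁺/Tl is oxidized (anode), so E°cell = E°(F₂/F⁻) − E°(Tl⁺/Tl).
E°(F₂/F⁻) = E°cell + E°(anode) = +3.22 + (−0.34) = +2.88 V.

+2.88 V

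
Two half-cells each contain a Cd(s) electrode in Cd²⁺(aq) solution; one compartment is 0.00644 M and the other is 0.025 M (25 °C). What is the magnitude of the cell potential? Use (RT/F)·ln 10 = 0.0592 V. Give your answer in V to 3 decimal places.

For a concentration cell E°cell = 0, since both electrodes use the same couple.
The compartment with the higher Cd²⁺(aq) concentration (0.025 M) acts as the cathode; ions are reduced there and produced at the dilute (0.00644 M) anode.
With n = 2, Ecell = −(0.0592/2)·log([dilute]/[conc]) = −(0.0592/2)·log(0.00644/0.025) = +0.017 V.

0.017 V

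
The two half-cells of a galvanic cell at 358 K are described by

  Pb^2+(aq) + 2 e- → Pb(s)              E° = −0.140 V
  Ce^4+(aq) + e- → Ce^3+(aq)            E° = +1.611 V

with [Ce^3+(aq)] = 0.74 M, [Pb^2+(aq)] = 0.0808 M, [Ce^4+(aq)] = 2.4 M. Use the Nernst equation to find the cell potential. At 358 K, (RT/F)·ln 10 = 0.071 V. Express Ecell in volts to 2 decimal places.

Since E°(Ce⁴⁺/Ce³⁺) > E°(Pb²⁺/Pb), Ce⁴⁺/Ce³⁺ serves as the cathode.
E°cell = +1.611 − (−0.140) = +1.751 V, with n = 2 electrons transferred.
Balancing gives 2 Ce^4+(aq) + Pb(s) → 2 Ce^3+(aq) + Pb^2+(aq); hence Q = ([Ce^3+(aq)]^2·[Pb^2+(aq)]) / [Ce^4+(aq)]^2 = 0.00768 (log Q = −2.115).
By the Nernst equation, E = +1.751 − (0.071/2)·(−2.115) = +1.83 V.

+1.83 V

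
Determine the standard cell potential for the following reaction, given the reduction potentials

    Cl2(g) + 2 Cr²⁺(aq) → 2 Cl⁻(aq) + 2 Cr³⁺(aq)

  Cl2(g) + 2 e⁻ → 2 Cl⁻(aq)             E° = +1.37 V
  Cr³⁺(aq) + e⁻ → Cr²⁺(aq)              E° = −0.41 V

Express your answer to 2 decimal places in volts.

+1.78 V

Cl2(g) gains electrons, so the Cl₂/Cl⁻ couple is the cathode; the Cr³⁺/Cr²⁺ couple is the anode.
E°cell = E°(cathode) − E°(anode) = +1.37 − (−0.41) = +1.78 V.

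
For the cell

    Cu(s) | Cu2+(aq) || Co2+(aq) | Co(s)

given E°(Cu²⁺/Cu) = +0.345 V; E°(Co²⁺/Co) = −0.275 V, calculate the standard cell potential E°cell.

−0.620 V

By convention the left-hand electrode in cell notation is the anode (oxidation) and the right-hand electrode is the cathode (reduction).
E°cell = E°(right) − E°(left) = −0.275 − (+0.345) = −0.620 V.
The negative sign shows that, as written, the cell would require an external voltage to drive the reaction.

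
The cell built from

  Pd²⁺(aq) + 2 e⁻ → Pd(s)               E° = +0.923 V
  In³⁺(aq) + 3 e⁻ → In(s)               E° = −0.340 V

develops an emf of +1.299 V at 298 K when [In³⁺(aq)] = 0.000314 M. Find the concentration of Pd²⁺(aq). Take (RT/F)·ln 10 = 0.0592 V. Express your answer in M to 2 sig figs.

The Pd²⁺/Pd couple has the larger reduction potential, so it is the cathode: E°cell = +0.923 − (−0.340) = +1.263 V and n = 6.
Rearranging E = E° − (0.0592/n)·log Q gives log Q = 6(+1.263 − (+1.299))/0.0592 = −3.649.
Balancing electrons gives 3 Pd²⁺(aq) + 2 In(s) → 3 Pd(s) + 2 In³⁺(aq); thus Q = [In³⁺(aq)]^2 / [Pd²⁺(aq)]^3.
Isolating [Pd²⁺(aq)] in Q = 10^{−3.649} yields log [Pd²⁺(aq)] = −1.119, i.e. 0.076 M.

0.076 M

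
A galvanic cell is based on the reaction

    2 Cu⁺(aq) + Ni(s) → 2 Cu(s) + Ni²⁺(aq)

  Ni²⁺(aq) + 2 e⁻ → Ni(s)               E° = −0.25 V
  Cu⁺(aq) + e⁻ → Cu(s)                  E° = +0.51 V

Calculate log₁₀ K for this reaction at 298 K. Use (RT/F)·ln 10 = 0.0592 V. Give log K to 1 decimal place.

log K = 25.7

The Cu⁺/Cu couple is reduced (cathode); E°cell = +0.51 − (−0.25) = +0.76 V with n = 2.
At equilibrium E = 0, so log K = nE°cell / 0.0592 = (2)(+0.76) / 0.0592 = 25.7.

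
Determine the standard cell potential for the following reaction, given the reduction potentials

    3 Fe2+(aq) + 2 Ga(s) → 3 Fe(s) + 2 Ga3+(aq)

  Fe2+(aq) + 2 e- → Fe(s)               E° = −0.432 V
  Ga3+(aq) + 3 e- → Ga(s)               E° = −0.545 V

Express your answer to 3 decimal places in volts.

Fe2+(aq) gains electrons, so the Fe²⁺/Fe couple is the cathode; the Ga³⁺/Ga couple is the anode.
E°cell = E°(cathode) − E°(anode) = −0.432 − (−0.545) = +0.113 V.
The positive value indicates the reaction is spontaneous as written.

+0.113 V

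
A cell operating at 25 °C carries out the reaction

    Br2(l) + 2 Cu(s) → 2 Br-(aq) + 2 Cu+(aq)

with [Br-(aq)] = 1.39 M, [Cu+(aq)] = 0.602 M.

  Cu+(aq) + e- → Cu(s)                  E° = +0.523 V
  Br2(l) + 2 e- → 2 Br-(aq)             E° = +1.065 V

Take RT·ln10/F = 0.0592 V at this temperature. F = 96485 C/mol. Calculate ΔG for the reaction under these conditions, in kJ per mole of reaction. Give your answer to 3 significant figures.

−105 kJ/mol

E°cell = +1.065 − (+0.523) = +0.542 V; the balanced reaction transfers n = 2 electrons.
Here Q = [Br-(aq)]^2·[Cu+(aq)]^2 = 0.7 (log Q = −0.155), giving E = +0.542 − (0.0592/2)·(−0.155) = +0.5466 V.
Then ΔG = −nFE = −2 × 96485 × +0.5466 J/mol = −105 kJ/mol.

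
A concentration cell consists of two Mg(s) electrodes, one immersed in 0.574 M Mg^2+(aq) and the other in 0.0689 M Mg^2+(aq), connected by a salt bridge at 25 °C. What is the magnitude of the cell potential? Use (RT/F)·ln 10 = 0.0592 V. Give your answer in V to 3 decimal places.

0.027 V

For a concentration cell E°cell = 0, since both electrodes use the same couple.
The compartment with the higher Mg^2+(aq) concentration (0.574 M) acts as the cathode; ions are reduced there and produced at the dilute (0.0689 M) anode.
With n = 2, Ecell = −(0.0592/2)·log([dilute]/[conc]) = −(0.0592/2)·log(0.0689/0.574) = +0.027 V.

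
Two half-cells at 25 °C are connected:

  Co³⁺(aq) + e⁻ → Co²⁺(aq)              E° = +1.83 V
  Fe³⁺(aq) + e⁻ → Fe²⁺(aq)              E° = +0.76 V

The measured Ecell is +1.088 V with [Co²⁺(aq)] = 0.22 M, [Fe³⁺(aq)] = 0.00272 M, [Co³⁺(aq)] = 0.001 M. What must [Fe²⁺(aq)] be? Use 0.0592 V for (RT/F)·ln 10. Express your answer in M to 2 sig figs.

1.2 M

The Co³⁺/Co²⁺ couple has the larger reduction potential, so it is the cathode: E°cell = +1.83 − (+0.76) = +1.07 V and n = 1.
Since E = E° − (0.0592/n)·log Q, log Q = n(E° − E)/0.0592 = −0.304.
Balancing electrons gives Co³⁺(aq) + Fe²⁺(aq) → Co²⁺(aq) + Fe³⁺(aq); thus Q = ([Co²⁺(aq)]·[Fe³⁺(aq)]) / ([Co³⁺(aq)]·[Fe²⁺(aq)]).
Substituting the known concentrations and solving, log [Fe²⁺(aq)] = 0.081 and [Fe²⁺(aq)] = 1.2 M.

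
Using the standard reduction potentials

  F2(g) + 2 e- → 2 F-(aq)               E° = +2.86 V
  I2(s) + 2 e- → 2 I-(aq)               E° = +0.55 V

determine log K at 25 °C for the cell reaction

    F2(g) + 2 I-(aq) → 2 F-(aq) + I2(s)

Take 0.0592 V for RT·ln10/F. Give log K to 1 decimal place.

log K = 78.0

The F₂/F⁻ couple is reduced (cathode); E°cell = +2.86 − (+0.55) = +2.31 V with n = 2.
At equilibrium E = 0, so log K = nE°cell / 0.0592 = (2)(+2.31) / 0.0592 = 78.0.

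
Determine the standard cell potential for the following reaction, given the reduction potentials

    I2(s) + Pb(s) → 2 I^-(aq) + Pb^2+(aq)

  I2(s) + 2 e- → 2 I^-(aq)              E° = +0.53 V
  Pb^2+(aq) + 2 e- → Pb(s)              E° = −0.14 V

+0.67 V

In the reaction as written, I2(s) is reduced (cathode) and Pb^2+(aq) is produced by oxidation at the anode.
E°cell = E°(cathode) − E°(anode) = +0.53 − (−0.14) = +0.67 V.
The positive value indicates the reaction is spontaneous as written.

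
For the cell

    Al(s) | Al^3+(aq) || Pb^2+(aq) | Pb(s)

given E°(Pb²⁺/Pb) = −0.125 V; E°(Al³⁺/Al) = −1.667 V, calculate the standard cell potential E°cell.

By convention the left-hand electrode in cell notation is the anode (oxidation) and the right-hand electrode is the cathode (reduction).
E°cell = E°(right) − E°(left) = −0.125 − (−1.667) = +1.542 V.

+1.542 V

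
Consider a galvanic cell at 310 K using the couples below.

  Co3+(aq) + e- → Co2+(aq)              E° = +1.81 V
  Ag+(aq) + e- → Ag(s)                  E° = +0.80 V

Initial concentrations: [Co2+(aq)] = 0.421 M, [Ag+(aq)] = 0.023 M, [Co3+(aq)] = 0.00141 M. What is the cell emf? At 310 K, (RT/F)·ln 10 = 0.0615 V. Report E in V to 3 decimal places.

+0.959 V

The Co³⁺/Co²⁺ couple has the more positive E°, so it is the cathode; Ag⁺/Ag is the anode.
The standard potential is +1.81 − (+0.80) = +1.01 V and the balanced reaction transfers n = 1 electron.
For the overall reaction Co3+(aq) + Ag(s) → Co2+(aq) + Ag+(aq), Q = ([Co2+(aq)]·[Ag+(aq)]) / [Co3+(aq)] = 6.87, giving log Q = 0.837.
By the Nernst equation, E = +1.01 − (0.0615/1)·(0.837) = +0.959 V.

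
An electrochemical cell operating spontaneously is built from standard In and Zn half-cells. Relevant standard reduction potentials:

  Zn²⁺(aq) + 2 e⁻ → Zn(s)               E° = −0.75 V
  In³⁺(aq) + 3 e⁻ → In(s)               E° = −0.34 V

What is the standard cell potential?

+0.41 V

Of the two couples in this cell, the one with the more positive reduction potential is reduced at the cathode: here that is In³⁺/In (−0.34 V); Zn²⁺/Zn (−0.75 V) is the anode.
E°cell = E°(cathode) − E°(anode) = −0.34 − (−0.75) = +0.41 V.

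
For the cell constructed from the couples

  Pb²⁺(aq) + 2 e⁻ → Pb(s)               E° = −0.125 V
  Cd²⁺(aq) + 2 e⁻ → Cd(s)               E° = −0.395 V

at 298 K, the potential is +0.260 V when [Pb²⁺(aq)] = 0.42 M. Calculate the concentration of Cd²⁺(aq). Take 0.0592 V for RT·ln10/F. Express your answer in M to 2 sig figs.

0.91 M

Pb²⁺/Pb is the cathode (higher E°); E°cell = −0.125 − (−0.395) = +0.270 V with n = 2.
Rearranging E = E° − (0.0592/n)·log Q gives log Q = 2(+0.270 − (+0.260))/0.0592 = 0.338.
The balanced reaction is Pb²⁺(aq) + Cd(s) → Pb(s) + Cd²⁺(aq), so Q = [Cd²⁺(aq)] / [Pb²⁺(aq)].
Substituting the known concentrations and solving, log [Cd²⁺(aq)] = −0.039 and [Cd²⁺(aq)] = 0.91 M.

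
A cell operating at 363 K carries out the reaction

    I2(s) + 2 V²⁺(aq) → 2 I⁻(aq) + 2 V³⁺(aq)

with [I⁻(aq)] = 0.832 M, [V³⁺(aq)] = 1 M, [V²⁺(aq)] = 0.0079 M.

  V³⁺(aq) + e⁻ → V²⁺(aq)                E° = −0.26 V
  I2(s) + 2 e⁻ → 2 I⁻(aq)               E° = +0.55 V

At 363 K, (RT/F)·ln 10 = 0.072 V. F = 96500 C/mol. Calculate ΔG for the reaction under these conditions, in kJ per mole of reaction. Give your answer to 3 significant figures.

E°cell = +0.55 − (−0.26) = +0.81 V; the balanced reaction transfers n = 2 electrons.
The reaction quotient is ([I⁻(aq)]^2·[V³⁺(aq)]^2) / [V²⁺(aq)]^2 = 1.11×10^4; by Nernst, E = +0.81 − (0.072/2)(4.045) = +0.6644 V.
Then ΔG = −nFE = −2 × 96500 × +0.6644 J/mol = −128 kJ/mol.

−128 kJ/mol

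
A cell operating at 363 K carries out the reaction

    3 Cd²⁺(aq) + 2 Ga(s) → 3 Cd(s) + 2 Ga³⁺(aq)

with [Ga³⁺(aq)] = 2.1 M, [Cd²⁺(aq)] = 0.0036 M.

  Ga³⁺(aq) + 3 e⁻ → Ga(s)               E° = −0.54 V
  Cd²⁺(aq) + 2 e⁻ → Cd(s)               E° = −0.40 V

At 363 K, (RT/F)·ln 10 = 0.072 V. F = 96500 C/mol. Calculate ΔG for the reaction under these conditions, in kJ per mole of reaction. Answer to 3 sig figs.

−25.6 kJ/mol

E°cell = −0.40 − (−0.54) = +0.14 V; the balanced reaction transfers n = 6 electrons.
Here Q = [Ga³⁺(aq)]^2 / [Cd²⁺(aq)]^3 = 9.45×10^7 (log Q = 7.976), giving E = +0.14 − (0.072/6)·(7.976) = +0.0443 V.
ΔG = −nFE = −(6)(96500)(+0.0443) J/mol = −25.6 kJ/mol.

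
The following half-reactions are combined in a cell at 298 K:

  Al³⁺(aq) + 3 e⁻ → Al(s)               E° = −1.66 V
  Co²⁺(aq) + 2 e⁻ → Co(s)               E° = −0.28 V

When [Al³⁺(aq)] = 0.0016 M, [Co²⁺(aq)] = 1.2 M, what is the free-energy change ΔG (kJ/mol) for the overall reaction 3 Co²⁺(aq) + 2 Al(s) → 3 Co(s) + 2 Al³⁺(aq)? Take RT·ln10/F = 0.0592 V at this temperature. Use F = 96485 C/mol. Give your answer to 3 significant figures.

E°cell = −0.28 − (−1.66) = +1.38 V; the balanced reaction transfers n = 6 electrons.
The reaction quotient is [Al³⁺(aq)]^2 / [Co²⁺(aq)]^3 = 1.48×10^−6; by Nernst, E = +1.38 − (0.0592/6)(−5.829) = +1.4375 V.
Then ΔG = −nFE = −6 × 96485 × +1.4375 J/mol = −832 kJ/mol.

−832 kJ/mol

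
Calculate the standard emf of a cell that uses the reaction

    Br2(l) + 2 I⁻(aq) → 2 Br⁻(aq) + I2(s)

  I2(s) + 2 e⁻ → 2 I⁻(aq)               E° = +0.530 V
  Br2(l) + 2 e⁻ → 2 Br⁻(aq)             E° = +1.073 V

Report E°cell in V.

+0.543 V

Br2(l) gains electrons, so the Br₂/Br⁻ couple is the cathode; the I₂/I⁻ couple is the anode.
E°cell = E°(cathode) − E°(anode) = +1.073 − (+0.530) = +0.543 V.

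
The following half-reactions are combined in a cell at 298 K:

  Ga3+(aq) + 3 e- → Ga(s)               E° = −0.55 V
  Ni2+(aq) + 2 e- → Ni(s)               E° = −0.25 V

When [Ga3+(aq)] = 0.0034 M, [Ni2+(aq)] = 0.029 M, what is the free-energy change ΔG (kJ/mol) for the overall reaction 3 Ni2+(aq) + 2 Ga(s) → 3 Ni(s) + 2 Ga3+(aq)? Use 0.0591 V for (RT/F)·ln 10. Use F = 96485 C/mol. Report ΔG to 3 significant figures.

The standard cell potential is −0.25 − (−0.55) = +0.30 V, with n = 6 electrons in the balanced equation.
The reaction quotient is [Ga3+(aq)]^2 / [Ni2+(aq)]^3 = 0.474; by Nernst, E = +0.30 − (0.0591/6)(−0.324) = +0.3032 V.
ΔG = −nFE = −(6)(96485)(+0.3032) J/mol = −176 kJ/mol.

−176 kJ/mol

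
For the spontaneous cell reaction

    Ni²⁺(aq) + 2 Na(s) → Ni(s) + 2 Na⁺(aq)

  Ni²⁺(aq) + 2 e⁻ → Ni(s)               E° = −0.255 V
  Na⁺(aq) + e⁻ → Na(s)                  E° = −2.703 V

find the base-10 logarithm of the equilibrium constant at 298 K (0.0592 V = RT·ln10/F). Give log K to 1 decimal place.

log K = 82.7

The Ni²⁺/Ni couple is reduced (cathode); E°cell = −0.255 − (−2.703) = +2.448 V with n = 2.
At equilibrium E = 0, so log K = nE°cell / 0.0592 = (2)(+2.448) / 0.0592 = 82.7.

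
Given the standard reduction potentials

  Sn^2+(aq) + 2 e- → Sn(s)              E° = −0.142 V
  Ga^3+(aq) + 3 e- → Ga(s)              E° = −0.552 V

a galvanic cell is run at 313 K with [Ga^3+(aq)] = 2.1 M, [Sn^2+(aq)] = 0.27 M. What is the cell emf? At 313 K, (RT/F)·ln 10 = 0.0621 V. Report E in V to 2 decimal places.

Since E°(Sn²⁺/Sn) > E°(Ga³⁺/Ga), Sn²⁺/Sn serves as the cathode.
E°cell = E°cat − E°an = −0.142 − (−0.552) = +0.410 V; n = 6.
For the overall reaction 3 Sn^2+(aq) + 2 Ga(s) → 3 Sn(s) + 2 Ga^3+(aq), Q = [Ga^3+(aq)]^2 / [Sn^2+(aq)]^3 = 224, giving log Q = 2.350.
Applying E = E° − (RT ln10/nF)·log Q gives +0.410 − (0.0621/6)(2.350) = +0.39 V.

+0.39 V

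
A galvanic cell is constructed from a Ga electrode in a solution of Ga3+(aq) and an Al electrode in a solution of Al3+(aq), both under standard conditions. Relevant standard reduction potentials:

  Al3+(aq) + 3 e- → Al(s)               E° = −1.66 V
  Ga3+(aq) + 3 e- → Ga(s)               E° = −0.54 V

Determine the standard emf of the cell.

+1.12 V

The Ga³⁺/Ga couple has the higher E°, so Ga ion is reduced (cathode) and Al is oxidized (anode).
E°cell = E°(cathode) − E°(anode) = −0.54 − (−1.66) = +1.12 V.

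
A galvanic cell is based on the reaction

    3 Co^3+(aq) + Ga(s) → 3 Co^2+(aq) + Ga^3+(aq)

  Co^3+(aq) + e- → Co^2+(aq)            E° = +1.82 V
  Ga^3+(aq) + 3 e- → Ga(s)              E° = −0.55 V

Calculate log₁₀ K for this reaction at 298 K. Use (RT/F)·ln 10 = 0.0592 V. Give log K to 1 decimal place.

The Co³⁺/Co²⁺ couple is reduced (cathode); E°cell = +1.82 − (−0.55) = +2.37 V with n = 3.
At equilibrium E = 0, so log K = nE°cell / 0.0592 = (3)(+2.37) / 0.0592 = 120.1.

log K = 120.1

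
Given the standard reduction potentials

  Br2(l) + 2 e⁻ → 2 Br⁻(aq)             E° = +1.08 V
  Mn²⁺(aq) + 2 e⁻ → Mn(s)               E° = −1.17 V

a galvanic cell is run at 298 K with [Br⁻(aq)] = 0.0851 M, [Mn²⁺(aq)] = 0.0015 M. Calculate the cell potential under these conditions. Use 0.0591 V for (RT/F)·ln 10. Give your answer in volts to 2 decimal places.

Since E°(Br₂/Br⁻) > E°(Mn²⁺/Mn), Br₂/Br⁻ serves as the cathode.
E°cell = +1.08 − (−1.17) = +2.25 V, with n = 2 electrons transferred.
For the overall reaction Br2(l) + Mn(s) → 2 Br⁻(aq) + Mn²⁺(aq), Q = [Br⁻(aq)]^2·[Mn²⁺(aq)] = 1.09×10^−5, giving log Q = −4.964.
E = E° − (0.0591/n)·log Q = +2.25 − (0.0591/2)(−4.964) = +2.40 V.

+2.40 V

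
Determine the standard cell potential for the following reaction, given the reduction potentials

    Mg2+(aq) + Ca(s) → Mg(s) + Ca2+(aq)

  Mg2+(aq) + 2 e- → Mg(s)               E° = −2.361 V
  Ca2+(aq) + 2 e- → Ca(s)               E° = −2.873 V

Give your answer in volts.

+0.512 V

Mg2+(aq) gains electrons, so the Mg²⁺/Mg couple is the cathode; the Ca²⁺/Ca couple is the anode.
E°cell = E°(cathode) − E°(anode) = −2.361 − (−2.873) = +0.512 V.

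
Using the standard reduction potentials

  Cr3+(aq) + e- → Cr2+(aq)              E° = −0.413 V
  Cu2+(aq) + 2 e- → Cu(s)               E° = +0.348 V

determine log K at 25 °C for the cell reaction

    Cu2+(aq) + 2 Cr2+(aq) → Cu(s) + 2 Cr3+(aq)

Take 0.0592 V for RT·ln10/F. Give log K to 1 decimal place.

log K = 25.7

The Cu²⁺/Cu couple is reduced (cathode); E°cell = +0.348 − (−0.413) = +0.761 V with n = 2.
At equilibrium E = 0, so log K = nE°cell / 0.0592 = (2)(+0.761) / 0.0592 = 25.7.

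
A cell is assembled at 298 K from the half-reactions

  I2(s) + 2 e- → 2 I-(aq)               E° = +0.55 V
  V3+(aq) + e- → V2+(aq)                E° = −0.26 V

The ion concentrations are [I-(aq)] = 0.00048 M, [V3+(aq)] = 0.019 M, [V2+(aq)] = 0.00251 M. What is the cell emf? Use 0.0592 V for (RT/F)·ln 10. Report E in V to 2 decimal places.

+0.95 V

I₂/I⁻ is reduced (cathode, E° = +0.55 V) and V³⁺/V²⁺ is oxidized (anode).
E°cell = +0.55 − (−0.26) = +0.81 V, with n = 2 electrons transferred.
The balanced reaction is I2(s) + 2 V2+(aq) → 2 I-(aq) + 2 V3+(aq), so Q = ([I-(aq)]^2·[V3+(aq)]^2) / [V2+(aq)]^2 = 1.32×10^−5 and log Q = −4.879.
E = E° − (0.0592/n)·log Q = +0.81 − (0.0592/2)(−4.879) = +0.95 V.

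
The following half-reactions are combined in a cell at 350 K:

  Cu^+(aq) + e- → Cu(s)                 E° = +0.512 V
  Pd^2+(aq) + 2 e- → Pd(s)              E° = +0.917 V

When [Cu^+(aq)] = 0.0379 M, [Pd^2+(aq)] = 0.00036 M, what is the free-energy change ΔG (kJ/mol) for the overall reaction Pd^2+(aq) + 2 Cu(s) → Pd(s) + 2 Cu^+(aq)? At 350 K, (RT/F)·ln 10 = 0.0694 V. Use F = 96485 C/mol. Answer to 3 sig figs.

With Pd²⁺/Pd reduced at the cathode, E°cell = +0.917 − (+0.512) = +0.405 V and n = 2.
Here Q = [Cu^+(aq)]^2 / [Pd^2+(aq)] = 3.99 (log Q = 0.601), giving E = +0.405 − (0.0694/2)·(0.601) = +0.3841 V.
Then ΔG = −nFE = −2 × 96485 × +0.3841 J/mol = −74.1 kJ/mol.

−74.1 kJ/mol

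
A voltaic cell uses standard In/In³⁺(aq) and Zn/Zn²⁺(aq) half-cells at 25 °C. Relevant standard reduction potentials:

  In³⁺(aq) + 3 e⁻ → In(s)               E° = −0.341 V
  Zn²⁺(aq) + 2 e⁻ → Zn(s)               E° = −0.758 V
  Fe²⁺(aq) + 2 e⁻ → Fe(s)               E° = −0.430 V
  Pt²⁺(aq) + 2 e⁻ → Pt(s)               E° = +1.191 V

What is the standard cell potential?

The In³⁺/In couple has the higher E°, so In ion is reduced (cathode) and Zn is oxidized (anode).
E°cell = E°(cathode) − E°(anode) = −0.341 − (−0.758) = +0.417 V.

+0.417 V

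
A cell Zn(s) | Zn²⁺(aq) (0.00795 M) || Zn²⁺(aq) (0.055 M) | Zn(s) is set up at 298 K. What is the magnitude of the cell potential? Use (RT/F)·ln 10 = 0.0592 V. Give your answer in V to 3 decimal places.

0.025 V

For a concentration cell E°cell = 0, since both electrodes use the same couple.
The compartment with the higher Zn²⁺(aq) concentration (0.055 M) acts as the cathode; ions are reduced there and produced at the dilute (0.00795 M) anode.
With n = 2, Ecell = −(0.0592/2)·log([dilute]/[conc]) = −(0.0592/2)·log(0.00795/0.055) = +0.025 V.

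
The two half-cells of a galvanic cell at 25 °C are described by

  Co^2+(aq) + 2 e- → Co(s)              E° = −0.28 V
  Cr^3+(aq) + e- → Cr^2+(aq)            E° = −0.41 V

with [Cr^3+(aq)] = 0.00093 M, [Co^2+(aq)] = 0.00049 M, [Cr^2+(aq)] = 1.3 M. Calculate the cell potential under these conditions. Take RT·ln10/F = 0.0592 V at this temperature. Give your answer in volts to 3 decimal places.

+0.218 V

The Co²⁺/Co couple has the more positive E°, so it is the cathode; Cr³⁺/Cr²⁺ is the anode.
The standard potential is −0.28 − (−0.41) = +0.13 V and the balanced reaction transfers n = 2 electrons.
For the overall reaction Co^2+(aq) + 2 Cr^2+(aq) → Co(s) + 2 Cr^3+(aq), Q = [Cr^3+(aq)]^2 / ([Co^2+(aq)]·[Cr^2+(aq)]^2) = 0.00104, giving log Q = −2.981.
By the Nernst equation, E = +0.13 − (0.0592/2)·(−2.981) = +0.218 V.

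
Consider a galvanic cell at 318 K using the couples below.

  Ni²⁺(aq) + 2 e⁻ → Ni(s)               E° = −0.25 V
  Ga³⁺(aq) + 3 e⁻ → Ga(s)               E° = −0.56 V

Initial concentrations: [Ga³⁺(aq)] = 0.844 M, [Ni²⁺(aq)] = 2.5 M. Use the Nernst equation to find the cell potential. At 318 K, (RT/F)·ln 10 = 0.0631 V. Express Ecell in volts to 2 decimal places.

+0.32 V

Ni²⁺/Ni is reduced (cathode, E° = −0.25 V) and Ga³⁺/Ga is oxidized (anode).
E°cell = −0.25 − (−0.56) = +0.31 V, with n = 6 electrons transferred.
For the overall reaction 3 Ni²⁺(aq) + 2 Ga(s) → 3 Ni(s) + 2 Ga³⁺(aq), Q = [Ga³⁺(aq)]^2 / [Ni²⁺(aq)]^3 = 0.0456, giving log Q = −1.341.
By the Nernst equation, E = +0.31 − (0.0631/6)·(−1.341) = +0.32 V.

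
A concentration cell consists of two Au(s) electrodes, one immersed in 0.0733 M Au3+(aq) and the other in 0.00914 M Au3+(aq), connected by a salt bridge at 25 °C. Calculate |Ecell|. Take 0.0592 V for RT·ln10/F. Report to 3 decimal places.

0.018 V

For a concentration cell E°cell = 0, since both electrodes use the same couple.
The compartment with the higher Au3+(aq) concentration (0.0733 M) acts as the cathode; ions are reduced there and produced at the dilute (0.00914 M) anode.
With n = 3, Ecell = −(0.0592/3)·log([dilute]/[conc]) = −(0.0592/3)·log(0.00914/0.0733) = +0.018 V.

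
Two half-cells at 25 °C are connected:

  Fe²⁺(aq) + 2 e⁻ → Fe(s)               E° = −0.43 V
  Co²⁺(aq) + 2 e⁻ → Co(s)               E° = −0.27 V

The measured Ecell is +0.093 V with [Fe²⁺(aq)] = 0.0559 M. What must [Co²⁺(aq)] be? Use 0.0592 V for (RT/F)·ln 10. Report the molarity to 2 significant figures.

The Co²⁺/Co couple has the larger reduction potential, so it is the cathode: E°cell = −0.27 − (−0.43) = +0.16 V and n = 2.
From the Nernst equation, log Q = n(E° − E)/0.0592 = 2·(+0.16 − (+0.093))/0.0592 = 2.264.
The balanced reaction is Co²⁺(aq) + Fe(s) → Co(s) + Fe²⁺(aq), so Q = [Fe²⁺(aq)] / [Co²⁺(aq)].
Substituting the known concentrations and solving, log [Co²⁺(aq)] = −3.517 and [Co²⁺(aq)] = 0.00030 M.

0.00030 M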